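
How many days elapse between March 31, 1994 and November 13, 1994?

March 1994: 31 − 31 = 0 days remain.
Then April (30), May (31), June (30), July (31), August (31), September (30), October (31): 30 + 31 + 30 + 31 + 31 + 30 + 31 = 214 days.
November 1–13, 1994: 13 days.
Total: 0 + 214 + 13 = 227 days.

227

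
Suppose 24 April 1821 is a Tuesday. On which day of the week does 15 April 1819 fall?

Count forward from the earlier date (April 15, 1819) to the later (April 24, 1821):
April 1819: 30 − 15 = 15 days remain.
Then 23 full months totalling 701 days.
April 1–24, 1821: 24 days.
Total: 15 + 701 + 24 = 740 days.
740 mod 7 = 5, so 5 days before Tuesday is Thursday.

Thursday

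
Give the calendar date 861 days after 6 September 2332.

15 January 2335

Count 861 days after September 6, 2332:
Day-of-year of September 6, 2332: 250.
Day-of-year of January 15, 2335: 15.
2332 has 366 days, so 366 − 250 = 116 days remain in 2332.
Full years: 2333: 365; 2334: 365. Sum = 730.
Total: 116 + 730 + 15 = 861 days.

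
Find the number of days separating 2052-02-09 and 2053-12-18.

February 9, 2052 → February 9, 2053: 366 days (2052 is a leap year).
February 2053: 28 − 9 = 19 days remain (2053 is not a leap year, so February has 28 days).
Then 9 full months totalling 275 days.
December 1–18, 2053: 18 days.
Residual: 312 days.
Total: 678 days.

678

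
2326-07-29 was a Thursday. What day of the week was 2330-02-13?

Thursday

July 29, 2326 → July 29, 2327: 365 days.
July 29, 2327 → July 29, 2328: 366 days (2328 is a leap year).
July 29, 2328 → July 29, 2329: 365 days.
July 2329: 31 − 29 = 2 days remain.
Then August (31), September (30), October (31), November (30), December (31), January (31): 31 + 30 + 31 + 30 + 31 + 31 = 184 days.
February 1–13, 2330: 13 days (2330 is not a leap year).
Residual: 199 days.
Total: 1295 days.
1295 is a multiple of 7, so 2330-02-13 falls on the same weekday: Thursday.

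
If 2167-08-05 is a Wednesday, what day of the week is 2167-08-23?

Sunday

Within August 2167: 23 − 5 = 18 days.
18 mod 7 = 4, so 4 days after Wednesday is Sunday.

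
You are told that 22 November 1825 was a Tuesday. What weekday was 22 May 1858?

Saturday

Day-of-year of November 22, 1825: 326.
Day-of-year of May 22, 1858: 142.
1825 has 365 days, so 365 − 326 = 39 days remain in 1825.
Full years 1826–1857: 24 common + 8 leap = 24×365 + 8×366 = 11688 days.
Total: 39 + 11688 + 142 = 11869 days.
11869 mod 7 = 4, so 4 days after Tuesday is Saturday.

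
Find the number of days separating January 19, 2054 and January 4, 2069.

Day-of-year of January 19, 2054: 19.
Day-of-year of January 4, 2069: 4.
2054 has 365 days, so 365 − 19 = 346 days remain in 2054.
Full years 2055–2068: 10 common + 4 leap = 10×365 + 4×366 = 5114 days.
Total: 346 + 5114 + 4 = 5464 days.

5464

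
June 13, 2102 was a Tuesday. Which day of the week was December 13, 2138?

Day-of-year of June 13, 2102: 164.
Day-of-year of December 13, 2138: 347.
2102 has 365 days, so 365 − 164 = 201 days remain in 2102.
Full years 2103–2137: 26 common + 9 leap = 26×365 + 9×366 = 12784 days.
Total: 201 + 12784 + 347 = 13332 days.
13332 mod 7 = 4, so 4 days after Tuesday is Saturday.

Saturday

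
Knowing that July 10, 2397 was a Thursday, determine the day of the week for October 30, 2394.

Count forward from the earlier date (October 30, 2394) to the later (July 10, 2397):
Day-of-year of October 30, 2394: 303.
Day-of-year of July 10, 2397: 191.
2394 has 365 days, so 365 − 303 = 62 days remain in 2394.
Full years: 2395: 365; 2396: 366. Sum = 731.
Total: 62 + 731 + 191 = 984 days.
984 mod 7 = 4, so 4 days before Thursday is Sunday.

Sunday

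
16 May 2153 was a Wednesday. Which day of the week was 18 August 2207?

Tuesday

From May 16, 2153 to May 16, 2207: 54 years, of which 12 contain a Feb 29 — 42×365 + 12×366 = 19722 days.
(2200 is not a leap year (divisible by 100 but not 400).)
May 2207: 31 − 16 = 15 days remain.
Then June (30), July (31): 30 + 31 = 61 days.
August 1–18, 2207: 18 days.
Residual: 94 days.
Total: 19816 days.
19816 mod 7 = 6, so 6 days after Wednesday is Tuesday.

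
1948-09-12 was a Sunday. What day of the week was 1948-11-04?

September 1948: 30 − 12 = 18 days remain.
Then October (31): 31 days.
November 1–4, 1948: 4 days.
Total: 18 + 31 + 4 = 53 days.
53 mod 7 = 4, so 4 days after Sunday is Thursday.

Thursday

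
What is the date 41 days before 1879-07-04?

1879-05-24

Count 41 days before July 4, 1879:
May 1879: 31 − 24 = 7 days remain.
Then June (30): 30 days.
July 1–4, 1879: 4 days.
Total: 7 + 30 + 4 = 41 days.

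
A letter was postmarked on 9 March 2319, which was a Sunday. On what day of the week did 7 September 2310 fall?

Wednesday

Count forward from the earlier date (September 7, 2310) to the later (March 9, 2319):
From September 7, 2310 to September 7, 2318: 8 years, of which 2 contain a Feb 29 — 6×365 + 2×366 = 2922 days.
September 2318: 30 − 7 = 23 days remain.
Then October (31), November (30), December (31), January (31), February 2319 (28): 31 + 30 + 31 + 31 + 28 = 151 days.
March 1–9, 2319: 9 days.
Residual: 183 days.
Total: 3105 days.
3105 mod 7 = 4, so 4 days before Sunday is Wednesday.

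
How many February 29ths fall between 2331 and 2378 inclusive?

12

Years divisible by 4 in [2331, 2378]: 2332, 2336, 2340, 2344, 2348, 2352, 2356, 2360, 2364, 2368, 2372, 2376.
No century exceptions apply. Count: 12.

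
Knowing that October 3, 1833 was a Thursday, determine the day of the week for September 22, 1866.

From October 3, 1833 to October 3, 1865: 32 years, of which 8 contain a Feb 29 — 24×365 + 8×366 = 11688 days.
October 1865: 31 − 3 = 28 days remain.
Then 10 full months totalling 304 days.
September 1–22, 1866: 22 days.
Residual: 354 days.
Total: 12042 days.
12042 mod 7 = 2, so 2 days after Thursday is Saturday.

Saturday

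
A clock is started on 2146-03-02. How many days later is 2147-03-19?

March 2146: 31 − 2 = 29 days remain.
Then 11 full months totalling 334 days.
March 1–19, 2147: 19 days.
Total: 29 + 334 + 19 = 382 days.

382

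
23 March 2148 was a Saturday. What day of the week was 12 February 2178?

Thursday

Day-of-year of March 23, 2148: 83.
Day-of-year of February 12, 2178: 43.
2148 has 366 days, so 366 − 83 = 283 days remain in 2148.
Full years 2149–2177: 22 common + 7 leap = 22×365 + 7×366 = 10592 days.
Total: 283 + 10592 + 43 = 10918 days.
10918 mod 7 = 5, so 5 days after Saturday is Thursday.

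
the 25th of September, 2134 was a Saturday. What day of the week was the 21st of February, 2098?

Friday

Count forward from the earlier date (February 21, 2098) to the later (September 25, 2134):
Day-of-year of February 21, 2098: 52.
Day-of-year of September 25, 2134: 268.
2098 has 365 days, so 365 − 52 = 313 days remain in 2098.
Full years 2099–2133: 27 common + 8 leap = 27×365 + 8×366 = 12783 days.
Total: 313 + 12783 + 268 = 13364 days.
13364 mod 7 = 1, so 1 day before Saturday is Friday.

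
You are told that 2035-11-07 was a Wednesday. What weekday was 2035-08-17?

Friday

Count forward from the earlier date (August 17, 2035) to the later (November 7, 2035):
August 2035: 31 − 17 = 14 days remain.
Then September (30), October (31): 30 + 31 = 61 days.
November 1–7, 2035: 7 days.
Total: 14 + 61 + 7 = 82 days.
82 mod 7 = 5, so 5 days before Wednesday is Friday.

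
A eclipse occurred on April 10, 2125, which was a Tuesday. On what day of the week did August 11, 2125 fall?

April 2125: 30 − 10 = 20 days remain.
Then May (31), June (30), July (31): 31 + 30 + 31 = 92 days.
August 1–11, 2125: 11 days.
Total: 20 + 92 + 11 = 123 days.
123 mod 7 = 4, so 4 days after Tuesday is Saturday.

Saturday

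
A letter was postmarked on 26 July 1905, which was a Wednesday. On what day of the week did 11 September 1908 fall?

Friday

July 26, 1905 → July 26, 1906: 365 days.
July 26, 1906 → July 26, 1907: 365 days.
July 26, 1907 → July 26, 1908: 366 days (1908 is a leap year).
July 1908: 31 − 26 = 5 days remain.
Then August (31): 31 days.
September 1–11, 1908: 11 days.
Residual: 47 days.
Total: 1143 days.
1143 mod 7 = 2, so 2 days after Wednesday is Friday.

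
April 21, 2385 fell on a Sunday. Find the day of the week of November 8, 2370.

Sunday

Count forward from the earlier date (November 8, 2370) to the later (April 21, 2385):
From November 8, 2370 to November 8, 2384: 14 years, of which 4 contain a Feb 29 — 10×365 + 4×366 = 5114 days.
November 2384: 30 − 8 = 22 days remain.
Then December (31), January (31), February 2385 (28), March (31): 31 + 31 + 28 + 31 = 121 days.
April 1–21, 2385: 21 days.
Residual: 164 days.
Total: 5278 days.
5278 is a multiple of 7, so November 8, 2370 falls on the same weekday: Sunday.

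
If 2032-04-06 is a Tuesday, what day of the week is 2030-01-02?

Wednesday

Count forward from the earlier date (January 2, 2030) to the later (April 6, 2032):
January 2, 2030 → January 2, 2031: 365 days.
January 2, 2031 → January 2, 2032: 365 days.
January 2032: 31 − 2 = 29 days remain.
Then February 2032 (29), March (31): 29 + 31 = 60 days.
April 1–6, 2032: 6 days.
Residual: 95 days.
Total: 825 days.
825 mod 7 = 6, so 6 days before Tuesday is Wednesday.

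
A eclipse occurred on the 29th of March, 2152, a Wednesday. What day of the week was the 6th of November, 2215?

Monday

From March 29, 2152 to March 29, 2215: 63 years, of which 14 contain a Feb 29 — 49×365 + 14×366 = 23009 days.
(2200 is not a leap year (divisible by 100 but not 400).)
March 2215: 31 − 29 = 2 days remain.
Then April (30), May (31), June (30), July (31), August (31), September (30), October (31): 30 + 31 + 30 + 31 + 31 + 30 + 31 = 214 days.
November 1–6, 2215: 6 days.
Residual: 222 days.
Total: 23231 days.
23231 mod 7 = 5, so 5 days after Wednesday is Monday.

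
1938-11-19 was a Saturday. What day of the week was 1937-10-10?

Sunday

Count forward from the earlier date (October 10, 1937) to the later (November 19, 1938):
Day-of-year of October 10, 1937: 283.
Day-of-year of November 19, 1938: 323.
1937 has 365 days, so 365 − 283 = 82 days remain in 1937.
Total: 82 + 323 = 405 days.
405 mod 7 = 6, so 6 days before Saturday is Sunday.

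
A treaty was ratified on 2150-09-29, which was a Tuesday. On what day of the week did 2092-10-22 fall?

Count forward from the earlier date (October 22, 2092) to the later (September 29, 2150):
Day-of-year of October 22, 2092: 296.
Day-of-year of September 29, 2150: 272.
2092 has 366 days, so 366 − 296 = 70 days remain in 2092.
Full years 2093–2149: 44 common + 13 leap = 44×365 + 13×366 = 20818 days.
Total: 70 + 20818 + 272 = 21160 days.
21160 mod 7 = 6, so 6 days before Tuesday is Wednesday.

Wednesday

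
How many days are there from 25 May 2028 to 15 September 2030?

Day-of-year of May 25, 2028: 146.
Day-of-year of September 15, 2030: 258.
2028 has 366 days, so 366 − 146 = 220 days remain in 2028.
Full years: 2029: 365. Sum = 365.
Total: 220 + 365 + 258 = 843 days.

843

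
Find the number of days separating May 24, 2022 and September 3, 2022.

May 2022: 31 − 24 = 7 days remain.
Then June (30), July (31), August (31): 30 + 31 + 31 = 92 days.
September 1–3, 2022: 3 days.
Total: 7 + 92 + 3 = 102 days.

102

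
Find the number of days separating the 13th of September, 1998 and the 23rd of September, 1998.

10

Within September 1998: 23 − 13 = 10 days.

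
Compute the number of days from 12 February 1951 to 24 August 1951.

February 1951: 28 − 12 = 16 days remain (1951 is not a leap year, so February has 28 days).
Then March (31), April (30), May (31), June (30), July (31): 31 + 30 + 31 + 30 + 31 = 153 days.
August 1–24, 1951: 24 days.
Total: 16 + 153 + 24 = 193 days.

193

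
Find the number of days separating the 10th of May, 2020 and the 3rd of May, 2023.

1088

Day-of-year of May 10, 2020: 131.
Day-of-year of May 3, 2023: 123.
2020 has 366 days, so 366 − 131 = 235 days remain in 2020.
Full years: 2021: 365; 2022: 365. Sum = 730.
Total: 235 + 730 + 123 = 1088 days.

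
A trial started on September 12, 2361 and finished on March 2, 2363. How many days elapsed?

536

September 2361: 30 − 12 = 18 days remain.
Then 17 full months totalling 516 days.
March 1–2, 2363: 2 days.
Total: 18 + 516 + 2 = 536 days.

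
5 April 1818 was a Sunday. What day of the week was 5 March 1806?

Count forward from the earlier date (March 5, 1806) to the later (April 5, 1818):
From March 5, 1806 to March 5, 1818: 12 years, of which 3 contain a Feb 29 — 9×365 + 3×366 = 4383 days.
March 1818: 31 − 5 = 26 days remain.
April 1–5, 1818: 5 days.
Residual: 31 days.
Total: 4414 days.
4414 mod 7 = 4, so 4 days before Sunday is Wednesday.

Wednesday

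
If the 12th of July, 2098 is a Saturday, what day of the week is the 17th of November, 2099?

Tuesday

Day-of-year of July 12, 2098: 193.
Day-of-year of November 17, 2099: 321.
2098 has 365 days, so 365 − 193 = 172 days remain in 2098.
Total: 172 + 321 = 493 days.
493 mod 7 = 3, so 3 days after Saturday is Tuesday.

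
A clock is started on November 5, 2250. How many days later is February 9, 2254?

November 5, 2250 → November 5, 2251: 365 days.
November 5, 2251 → November 5, 2252: 366 days (2252 is a leap year).
November 5, 2252 → November 5, 2253: 365 days.
November 2253: 30 − 5 = 25 days remain.
Then December (31), January (31): 31 + 31 = 62 days.
February 1–9, 2254: 9 days (2254 is not a leap year).
Residual: 96 days.
Total: 1192 days.

1192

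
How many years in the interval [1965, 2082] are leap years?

Years divisible by 4: 1968, 1972, …, 2080 — 29 in all.
2000 is divisible by 400, so still leap.
No century exceptions apply. Count: 29.

29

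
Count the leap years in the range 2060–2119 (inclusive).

Years divisible by 4: 2060, 2064, …, 2116 — 15 in all.
Of these, 2100 is divisible by 100 but not 400, so not leap.
Leap years: 15 − 1 = 14.

14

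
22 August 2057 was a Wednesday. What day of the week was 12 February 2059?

Wednesday

August 22, 2057 → August 22, 2058: 365 days.
August 2058: 31 − 22 = 9 days remain.
Then September (30), October (31), November (30), December (31), January (31): 30 + 31 + 30 + 31 + 31 = 153 days.
February 1–12, 2059: 12 days (2059 is not a leap year).
Residual: 174 days.
Total: 539 days.
539 is a multiple of 7, so 12 February 2059 falls on the same weekday: Wednesday.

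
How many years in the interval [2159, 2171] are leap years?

Years divisible by 4 in [2159, 2171]: 2160, 2164, 2168.
No century exceptions apply. Count: 3.

3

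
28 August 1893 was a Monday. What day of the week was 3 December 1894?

Monday

August 1893: 31 − 28 = 3 days remain.
Then 15 full months totalling 456 days.
December 1–3, 1894: 3 days.
Total: 3 + 456 + 3 = 462 days.
462 is a multiple of 7, so 3 December 1894 falls on the same weekday: Monday.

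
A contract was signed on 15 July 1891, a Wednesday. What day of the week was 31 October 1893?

July 1891: 31 − 15 = 16 days remain.
Then 26 full months totalling 792 days.
October 1–31, 1893: 31 days.
Total: 16 + 792 + 31 = 839 days.
839 mod 7 = 6, so 6 days after Wednesday is Tuesday.

Tuesday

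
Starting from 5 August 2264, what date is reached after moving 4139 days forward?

5 December 2275

Count 4139 days after August 5, 2264:
Day-of-year of August 5, 2264: 218.
Day-of-year of December 5, 2275: 339.
2264 has 366 days, so 366 − 218 = 148 days remain in 2264.
Full years 2265–2274: 8 common + 2 leap = 8×365 + 2×366 = 3652 days.
Total: 148 + 3652 + 339 = 4139 days.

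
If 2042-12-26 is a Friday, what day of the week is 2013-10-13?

Sunday

Count forward from the earlier date (October 13, 2013) to the later (December 26, 2042):
From October 13, 2013 to October 13, 2042: 29 years, of which 7 contain a Feb 29 — 22×365 + 7×366 = 10592 days.
October 2042: 31 − 13 = 18 days remain.
Then November (30): 30 days.
December 1–26, 2042: 26 days.
Residual: 74 days.
Total: 10666 days.
10666 mod 7 = 5, so 5 days before Friday is Sunday.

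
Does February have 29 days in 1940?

1940 is a leap year.

Yes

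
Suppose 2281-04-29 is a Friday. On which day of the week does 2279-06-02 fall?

Monday

Count forward from the earlier date (June 2, 2279) to the later (April 29, 2281):
June 2279: 30 − 2 = 28 days remain.
Then 21 full months totalling 640 days.
April 1–29, 2281: 29 days.
Total: 28 + 640 + 29 = 697 days.
697 mod 7 = 4, so 4 days before Friday is Monday.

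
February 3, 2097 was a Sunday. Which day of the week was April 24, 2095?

Sunday

Count forward from the earlier date (April 24, 2095) to the later (February 3, 2097):
April 24, 2095 → April 24, 2096: 366 days (2096 is a leap year).
April 2096: 30 − 24 = 6 days remain.
Then 9 full months totalling 276 days.
February 1–3, 2097: 3 days (2097 is not a leap year).
Residual: 285 days.
Total: 651 days.
651 is a multiple of 7, so April 24, 2095 falls on the same weekday: Sunday.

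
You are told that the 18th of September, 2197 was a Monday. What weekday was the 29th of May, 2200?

Thursday

Day-of-year of September 18, 2197: 261.
Day-of-year of May 29, 2200: 149.
2197 has 365 days, so 365 − 261 = 104 days remain in 2197.
Full years: 2198: 365; 2199: 365. Sum = 730.
Total: 104 + 730 + 149 = 983 days.
983 mod 7 = 3, so 3 days after Monday is Thursday.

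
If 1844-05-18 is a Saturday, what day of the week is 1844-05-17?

Count forward from the earlier date (May 17, 1844) to the later (May 18, 1844):
Within May 1844: 18 − 17 = 1 day.
1 mod 7 = 1, so 1 day before Saturday is Friday.

Friday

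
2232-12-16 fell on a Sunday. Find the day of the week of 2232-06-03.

Sunday

Count forward from the earlier date (June 3, 2232) to the later (December 16, 2232):
June 2232: 30 − 3 = 27 days remain.
Then July (31), August (31), September (30), October (31), November (30): 31 + 31 + 30 + 31 + 30 = 153 days.
December 1–16, 2232: 16 days.
Total: 27 + 153 + 16 = 196 days.
196 is a multiple of 7, so 2232-06-03 falls on the same weekday: Sunday.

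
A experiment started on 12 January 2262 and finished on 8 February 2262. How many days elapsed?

27

January 2262: 31 − 12 = 19 days remain.
February 1–8, 2262: 8 days (2262 is not a leap year).
Total: 19 + 8 = 27 days.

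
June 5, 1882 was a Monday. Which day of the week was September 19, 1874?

Count forward from the earlier date (September 19, 1874) to the later (June 5, 1882):
Day-of-year of September 19, 1874: 262.
Day-of-year of June 5, 1882: 156.
1874 has 365 days, so 365 − 262 = 103 days remain in 1874.
Full years 1875–1881: 5 common + 2 leap = 5×365 + 2×366 = 2557 days.
Total: 103 + 2557 + 156 = 2816 days.
2816 mod 7 = 2, so 2 days before Monday is Saturday.

Saturday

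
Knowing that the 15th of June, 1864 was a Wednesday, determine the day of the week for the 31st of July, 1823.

Count forward from the earlier date (July 31, 1823) to the later (June 15, 1864):
Day-of-year of July 31, 1823: 212.
Day-of-year of June 15, 1864: 167.
1823 has 365 days, so 365 − 212 = 153 days remain in 1823.
Full years 1824–1863: 30 common + 10 leap = 30×365 + 10×366 = 14610 days.
Total: 153 + 14610 + 167 = 14930 days.
14930 mod 7 = 6, so 6 days before Wednesday is Thursday.

Thursday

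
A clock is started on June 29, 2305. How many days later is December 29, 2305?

183

June 2305: 30 − 29 = 1 day remains.
Then July (31), August (31), September (30), October (31), November (30): 31 + 31 + 30 + 31 + 30 = 153 days.
December 1–29, 2305: 29 days.
Total: 1 + 153 + 29 = 183 days.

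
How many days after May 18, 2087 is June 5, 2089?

749

May 18, 2087 → May 18, 2088: 366 days (2088 is a leap year).
May 18, 2088 → May 18, 2089: 365 days.
May 2089: 31 − 18 = 13 days remain.
June 1–5, 2089: 5 days.
Residual: 18 days.
Total: 749 days.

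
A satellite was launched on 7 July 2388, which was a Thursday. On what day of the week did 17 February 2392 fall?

Monday

July 7, 2388 → July 7, 2389: 365 days.
July 7, 2389 → July 7, 2390: 365 days.
July 7, 2390 → July 7, 2391: 365 days.
July 2391: 31 − 7 = 24 days remain.
Then August (31), September (30), October (31), November (30), December (31), January (31): 31 + 30 + 31 + 30 + 31 + 31 = 184 days.
February 1–17, 2392: 17 days (2392 is a leap year).
Residual: 225 days.
Total: 1320 days.
1320 mod 7 = 4, so 4 days after Thursday is Monday.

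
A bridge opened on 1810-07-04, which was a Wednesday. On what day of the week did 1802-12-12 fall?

Sunday

Count forward from the earlier date (December 12, 1802) to the later (July 4, 1810):
Day-of-year of December 12, 1802: 346.
Day-of-year of July 4, 1810: 185.
1802 has 365 days, so 365 − 346 = 19 days remain in 1802.
Full years 1803–1809: 5 common + 2 leap = 5×365 + 2×366 = 2557 days.
Total: 19 + 2557 + 185 = 2761 days.
2761 mod 7 = 3, so 3 days before Wednesday is Sunday.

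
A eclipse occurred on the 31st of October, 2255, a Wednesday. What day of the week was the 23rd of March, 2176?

Count forward from the earlier date (March 23, 2176) to the later (October 31, 2255):
From March 23, 2176 to March 23, 2255: 79 years, of which 18 contain a Feb 29 — 61×365 + 18×366 = 28853 days.
(2200 is not a leap year (divisible by 100 but not 400).)
March 2255: 31 − 23 = 8 days remain.
Then April (30), May (31), June (30), July (31), August (31), September (30): 30 + 31 + 30 + 31 + 31 + 30 = 183 days.
October 1–31, 2255: 31 days.
Residual: 222 days.
Total: 29075 days.
29075 mod 7 = 4, so 4 days before Wednesday is Saturday.

Saturday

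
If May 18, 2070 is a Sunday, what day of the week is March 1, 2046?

Count forward from the earlier date (March 1, 2046) to the later (May 18, 2070):
Day-of-year of March 1, 2046: 60.
Day-of-year of May 18, 2070: 138.
2046 has 365 days, so 365 − 60 = 305 days remain in 2046.
Full years 2047–2069: 17 common + 6 leap = 17×365 + 6×366 = 8401 days.
Total: 305 + 8401 + 138 = 8844 days.
8844 mod 7 = 3, so 3 days before Sunday is Thursday.

Thursday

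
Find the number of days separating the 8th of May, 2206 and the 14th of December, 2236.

Day-of-year of May 8, 2206: 128.
Day-of-year of December 14, 2236: 349.
2206 has 365 days, so 365 − 128 = 237 days remain in 2206.
Full years 2207–2235: 22 common + 7 leap = 22×365 + 7×366 = 10592 days.
Total: 237 + 10592 + 349 = 11178 days.

11178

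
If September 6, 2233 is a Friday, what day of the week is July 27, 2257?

Day-of-year of September 6, 2233: 249.
Day-of-year of July 27, 2257: 208.
2233 has 365 days, so 365 − 249 = 116 days remain in 2233.
Full years 2234–2256: 17 common + 6 leap = 17×365 + 6×366 = 8401 days.
Total: 116 + 8401 + 208 = 8725 days.
8725 mod 7 = 3, so 3 days after Friday is Monday.

Monday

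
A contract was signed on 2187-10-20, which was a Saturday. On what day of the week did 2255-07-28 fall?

Saturday

Day-of-year of October 20, 2187: 293.
Day-of-year of July 28, 2255: 209.
2187 has 365 days, so 365 − 293 = 72 days remain in 2187.
Full years 2188–2254: 51 common + 16 leap = 51×365 + 16×366 = 24471 days.
Total: 72 + 24471 + 209 = 24752 days.
24752 is a multiple of 7, so 2255-07-28 falls on the same weekday: Saturday.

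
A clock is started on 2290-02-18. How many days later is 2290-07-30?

February 2290: 28 − 18 = 10 days remain (2290 is not a leap year, so February has 28 days).
Then March (31), April (30), May (31), June (30): 31 + 30 + 31 + 30 = 122 days.
July 1–30, 2290: 30 days.
Total: 10 + 122 + 30 = 162 days.

162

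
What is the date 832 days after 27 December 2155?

7 April 2158

Count 832 days after December 27, 2155:
Day-of-year of December 27, 2155: 361.
Day-of-year of April 7, 2158: 97.
2155 has 365 days, so 365 − 361 = 4 days remain in 2155.
Full years: 2156: 366; 2157: 365. Sum = 731.
Total: 4 + 731 + 97 = 832 days.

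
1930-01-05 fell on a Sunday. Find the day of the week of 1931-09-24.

Thursday

Day-of-year of January 5, 1930: 5.
Day-of-year of September 24, 1931: 267.
1930 has 365 days, so 365 − 5 = 360 days remain in 1930.
Total: 360 + 267 = 627 days.
627 mod 7 = 4, so 4 days after Sunday is Thursday.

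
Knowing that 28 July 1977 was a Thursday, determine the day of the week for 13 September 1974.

Count forward from the earlier date (September 13, 1974) to the later (July 28, 1977):
September 13, 1974 → September 13, 1975: 365 days.
September 13, 1975 → September 13, 1976: 366 days (1976 is a leap year).
September 1976: 30 − 13 = 17 days remain.
Then 9 full months totalling 273 days.
July 1–28, 1977: 28 days.
Residual: 318 days.
Total: 1049 days.
1049 mod 7 = 6, so 6 days before Thursday is Friday.

Friday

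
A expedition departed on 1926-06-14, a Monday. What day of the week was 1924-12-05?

Friday

Count forward from the earlier date (December 5, 1924) to the later (June 14, 1926):
December 1924: 31 − 5 = 26 days remain.
Then 17 full months totalling 516 days.
June 1–14, 1926: 14 days.
Total: 26 + 516 + 14 = 556 days.
556 mod 7 = 3, so 3 days before Monday is Friday.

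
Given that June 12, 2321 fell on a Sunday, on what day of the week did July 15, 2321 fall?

June 2321: 30 − 12 = 18 days remain.
July 1–15, 2321: 15 days.
Total: 18 + 15 = 33 days.
33 mod 7 = 5, so 5 days after Sunday is Friday.

Friday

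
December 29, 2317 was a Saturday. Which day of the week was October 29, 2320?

Friday

Day-of-year of December 29, 2317: 363.
Day-of-year of October 29, 2320: 303.
2317 has 365 days, so 365 − 363 = 2 days remain in 2317.
Full years: 2318: 365; 2319: 365. Sum = 730.
Total: 2 + 730 + 303 = 1035 days.
1035 mod 7 = 6, so 6 days after Saturday is Friday.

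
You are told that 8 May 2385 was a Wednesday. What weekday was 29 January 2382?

Count forward from the earlier date (January 29, 2382) to the later (May 8, 2385):
January 29, 2382 → January 29, 2383: 365 days.
January 29, 2383 → January 29, 2384: 365 days.
January 29, 2384 → January 29, 2385: 366 days (2384 is a leap year).
January 2385: 31 − 29 = 2 days remain.
Then February 2385 (28), March (31), April (30): 28 + 31 + 30 = 89 days.
May 1–8, 2385: 8 days.
Residual: 99 days.
Total: 1195 days.
1195 mod 7 = 5, so 5 days before Wednesday is Friday.

Friday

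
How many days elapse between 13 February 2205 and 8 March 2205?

23

February 2205: 28 − 13 = 15 days remain (2205 is not a leap year, so February has 28 days).
March 1–8, 2205: 8 days.
Total: 15 + 8 = 23 days.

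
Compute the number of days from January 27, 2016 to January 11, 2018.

Day-of-year of January 27, 2016: 27.
Day-of-year of January 11, 2018: 11.
2016 has 366 days, so 366 − 27 = 339 days remain in 2016.
Full years: 2017: 365. Sum = 365.
Total: 339 + 365 + 11 = 715 days.

715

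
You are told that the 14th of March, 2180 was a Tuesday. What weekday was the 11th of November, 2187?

From March 14, 2180 to March 14, 2187: 7 years, of which 1 contains a Feb 29 — 6×365 + 1×366 = 2556 days.
March 2187: 31 − 14 = 17 days remain.
Then April (30), May (31), June (30), July (31), August (31), September (30), October (31): 30 + 31 + 30 + 31 + 31 + 30 + 31 = 214 days.
November 1–11, 2187: 11 days.
Residual: 242 days.
Total: 2798 days.
2798 mod 7 = 5, so 5 days after Tuesday is Sunday.

Sunday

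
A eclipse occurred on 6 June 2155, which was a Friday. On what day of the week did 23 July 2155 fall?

June 2155: 30 − 6 = 24 days remain.
July 1–23, 2155: 23 days.
Total: 24 + 23 = 47 days.
47 mod 7 = 5, so 5 days after Friday is Wednesday.

Wednesday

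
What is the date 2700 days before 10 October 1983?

19 May 1976

Count 2700 days before October 10, 1983:
From May 19, 1976 to May 19, 1983: 7 years, of which 1 contains a Feb 29 — 6×365 + 1×366 = 2556 days.
May 1983: 31 − 19 = 12 days remain.
Then June (30), July (31), August (31), September (30): 30 + 31 + 31 + 30 = 122 days.
October 1–10, 1983: 10 days.
Residual: 144 days.
Total: 2700 days.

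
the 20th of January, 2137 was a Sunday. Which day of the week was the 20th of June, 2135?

Count forward from the earlier date (June 20, 2135) to the later (January 20, 2137):
June 20, 2135 → June 20, 2136: 366 days (2136 is a leap year).
June 2136: 30 − 20 = 10 days remain.
Then July (31), August (31), September (30), October (31), November (30), December (31): 31 + 31 + 30 + 31 + 30 + 31 = 184 days.
January 1–20, 2137: 20 days.
Residual: 214 days.
Total: 580 days.
580 mod 7 = 6, so 6 days before Sunday is Monday.

Monday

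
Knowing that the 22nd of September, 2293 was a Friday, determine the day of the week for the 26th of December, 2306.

Wednesday

From September 22, 2293 to September 22, 2306: 13 years, of which 2 contain a Feb 29 — 11×365 + 2×366 = 4747 days.
(2300 is not a leap year (divisible by 100 but not 400).)
September 2306: 30 − 22 = 8 days remain.
Then October (31), November (30): 31 + 30 = 61 days.
December 1–26, 2306: 26 days.
Residual: 95 days.
Total: 4842 days.
4842 mod 7 = 5, so 5 days after Friday is Wednesday.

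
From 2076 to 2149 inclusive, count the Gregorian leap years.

18

Years divisible by 4: 2076, 2080, …, 2148 — 19 in all.
Of these, 2100 is divisible by 100 but not 400, so not leap.
Leap years: 19 − 1 = 18.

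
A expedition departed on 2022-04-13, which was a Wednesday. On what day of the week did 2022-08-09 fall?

April 2022: 30 − 13 = 17 days remain.
Then May (31), June (30), July (31): 31 + 30 + 31 = 92 days.
August 1–9, 2022: 9 days.
Total: 17 + 92 + 9 = 118 days.
118 mod 7 = 6, so 6 days after Wednesday is Tuesday.

Tuesday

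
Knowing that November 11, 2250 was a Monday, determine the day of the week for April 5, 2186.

Wednesday

Count forward from the earlier date (April 5, 2186) to the later (November 11, 2250):
Day-of-year of April 5, 2186: 95.
Day-of-year of November 11, 2250: 315.
2186 has 365 days, so 365 − 95 = 270 days remain in 2186.
Full years 2187–2249: 48 common + 15 leap = 48×365 + 15×366 = 23010 days.
Total: 270 + 23010 + 315 = 23595 days.
23595 mod 7 = 5, so 5 days before Monday is Wednesday.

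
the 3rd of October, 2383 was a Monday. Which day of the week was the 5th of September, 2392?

Saturday

From October 3, 2383 to October 3, 2391: 8 years, of which 2 contain a Feb 29 — 6×365 + 2×366 = 2922 days.
October 2391: 31 − 3 = 28 days remain.
Then 10 full months totalling 305 days.
September 1–5, 2392: 5 days.
Residual: 338 days.
Total: 3260 days.
3260 mod 7 = 5, so 5 days after Monday is Saturday.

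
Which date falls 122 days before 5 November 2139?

6 July 2139

Count 122 days before November 5, 2139:
July 2139: 31 − 6 = 25 days remain.
Then August (31), September (30), October (31): 31 + 30 + 31 = 92 days.
November 1–5, 2139: 5 days.
Total: 25 + 92 + 5 = 122 days.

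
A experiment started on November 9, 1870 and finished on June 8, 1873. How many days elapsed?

November 9, 1870 → November 9, 1871: 365 days.
November 9, 1871 → November 9, 1872: 366 days (1872 is a leap year).
November 1872: 30 − 9 = 21 days remain.
Then December (31), January (31), February 1873 (28), March (31), April (30), May (31): 31 + 31 + 28 + 31 + 30 + 31 = 182 days.
June 1–8, 1873: 8 days.
Residual: 211 days.
Total: 942 days.

942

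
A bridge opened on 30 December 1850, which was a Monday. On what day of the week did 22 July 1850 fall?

Monday

Count forward from the earlier date (July 22, 1850) to the later (December 30, 1850):
July 1850: 31 − 22 = 9 days remain.
Then August (31), September (30), October (31), November (30): 31 + 30 + 31 + 30 = 122 days.
December 1–30, 1850: 30 days.
Total: 9 + 122 + 30 = 161 days.
161 is a multiple of 7, so 22 July 1850 falls on the same weekday: Monday.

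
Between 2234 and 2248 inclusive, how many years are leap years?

4

Years divisible by 4 in [2234, 2248]: 2236, 2240, 2244, 2248.
No century exceptions apply. Count: 4.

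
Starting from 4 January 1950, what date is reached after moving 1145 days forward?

22 February 1953

Count 1145 days after January 4, 1950:
Day-of-year of January 4, 1950: 4.
Day-of-year of February 22, 1953: 53.
1950 has 365 days, so 365 − 4 = 361 days remain in 1950.
Full years: 1951: 365; 1952: 366. Sum = 731.
Total: 361 + 731 + 53 = 1145 days.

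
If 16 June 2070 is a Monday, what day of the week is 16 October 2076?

June 16, 2070 → June 16, 2071: 365 days.
June 16, 2071 → June 16, 2072: 366 days (2072 is a leap year).
June 16, 2072 → June 16, 2073: 365 days.
June 16, 2073 → June 16, 2074: 365 days.
June 16, 2074 → June 16, 2075: 365 days.
June 16, 2075 → June 16, 2076: 366 days (2076 is a leap year).
June 2076: 30 − 16 = 14 days remain.
Then July (31), August (31), September (30): 31 + 31 + 30 = 92 days.
October 1–16, 2076: 16 days.
Residual: 122 days.
Total: 2314 days.
2314 mod 7 = 4, so 4 days after Monday is Friday.

Friday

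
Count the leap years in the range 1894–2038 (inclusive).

35

Years divisible by 4: 1896, 1900, …, 2036 — 36 in all.
Of these, 1900 is divisible by 100 but not 400, so not leap.
2000 is divisible by 400, so still leap.
Leap years: 36 − 1 = 35.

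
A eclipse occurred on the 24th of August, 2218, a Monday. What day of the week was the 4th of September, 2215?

Count forward from the earlier date (September 4, 2215) to the later (August 24, 2218):
Day-of-year of September 4, 2215: 247.
Day-of-year of August 24, 2218: 236.
2215 has 365 days, so 365 − 247 = 118 days remain in 2215.
Full years: 2216: 366; 2217: 365. Sum = 731.
Total: 118 + 731 + 236 = 1085 days.
1085 is a multiple of 7, so the 4th of September, 2215 falls on the same weekday: Monday.

Monday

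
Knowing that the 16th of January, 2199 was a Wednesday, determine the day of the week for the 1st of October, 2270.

Saturday

Day-of-year of January 16, 2199: 16.
Day-of-year of October 1, 2270: 274.
2199 has 365 days, so 365 − 16 = 349 days remain in 2199.
Full years 2200–2269: 53 common + 17 leap = 53×365 + 17×366 = 25567 days.
Total: 349 + 25567 + 274 = 26190 days.
26190 mod 7 = 3, so 3 days after Wednesday is Saturday.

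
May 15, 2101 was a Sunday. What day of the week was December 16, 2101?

Friday

May 2101: 31 − 15 = 16 days remain.
Then June (30), July (31), August (31), September (30), October (31), November (30): 30 + 31 + 31 + 30 + 31 + 30 = 183 days.
December 1–16, 2101: 16 days.
Total: 16 + 183 + 16 = 215 days.
215 mod 7 = 5, so 5 days after Sunday is Friday.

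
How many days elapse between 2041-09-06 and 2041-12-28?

September 2041: 30 − 6 = 24 days remain.
Then October (31), November (30): 31 + 30 = 61 days.
December 1–28, 2041: 28 days.
Total: 24 + 61 + 28 = 113 days.

113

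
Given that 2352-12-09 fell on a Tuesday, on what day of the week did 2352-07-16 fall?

Wednesday

Count forward from the earlier date (July 16, 2352) to the later (December 9, 2352):
July 2352: 31 − 16 = 15 days remain.
Then August (31), September (30), October (31), November (30): 31 + 30 + 31 + 30 = 122 days.
December 1–9, 2352: 9 days.
Total: 15 + 122 + 9 = 146 days.
146 mod 7 = 6, so 6 days before Tuesday is Wednesday.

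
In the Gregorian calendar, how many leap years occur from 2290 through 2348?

14

Years divisible by 4: 2292, 2296, …, 2348 — 15 in all.
Of these, 2300 is divisible by 100 but not 400, so not leap.
Leap years: 15 − 1 = 14.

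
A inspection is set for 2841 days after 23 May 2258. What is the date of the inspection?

3 March 2266

Count 2841 days after May 23, 2258:
From May 23, 2258 to May 23, 2265: 7 years, of which 2 contain a Feb 29 — 5×365 + 2×366 = 2557 days.
May 2265: 31 − 23 = 8 days remain.
Then 9 full months totalling 273 days.
March 1–3, 2266: 3 days.
Residual: 284 days.
Total: 2841 days.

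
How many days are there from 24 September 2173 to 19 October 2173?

September 2173: 30 − 24 = 6 days remain.
October 1–19, 2173: 19 days.
Total: 6 + 19 = 25 days.

25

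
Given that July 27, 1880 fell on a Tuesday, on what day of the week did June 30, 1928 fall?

From July 27, 1880 to July 27, 1927: 47 years, of which 10 contain a Feb 29 — 37×365 + 10×366 = 17165 days.
(1900 is not a leap year (divisible by 100 but not 400).)
July 1927: 31 − 27 = 4 days remain.
Then 10 full months totalling 305 days.
June 1–30, 1928: 30 days.
Residual: 339 days.
Total: 17504 days.
17504 mod 7 = 4, so 4 days after Tuesday is Saturday.

Saturday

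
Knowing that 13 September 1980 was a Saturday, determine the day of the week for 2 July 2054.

Day-of-year of September 13, 1980: 257.
Day-of-year of July 2, 2054: 183.
1980 has 366 days, so 366 − 257 = 109 days remain in 1980.
Full years 1981–2053: 55 common + 18 leap = 55×365 + 18×366 = 26663 days.
Total: 109 + 26663 + 183 = 26955 days.
26955 mod 7 = 5, so 5 days after Saturday is Thursday.

Thursday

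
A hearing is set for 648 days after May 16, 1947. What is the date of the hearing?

February 22, 1949

Count 648 days after May 16, 1947:
Day-of-year of May 16, 1947: 136.
Day-of-year of February 22, 1949: 53.
1947 has 365 days, so 365 − 136 = 229 days remain in 1947.
Full years: 1948: 366. Sum = 366.
Total: 229 + 366 + 53 = 648 days.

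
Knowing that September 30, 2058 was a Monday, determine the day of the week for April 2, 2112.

Saturday

From September 30, 2058 to September 30, 2111: 53 years, of which 12 contain a Feb 29 — 41×365 + 12×366 = 19357 days.
(2100 is not a leap year (divisible by 100 but not 400).)
September 2111: 30 − 30 = 0 days remain.
Then October (31), November (30), December (31), January (31), February 2112 (29), March (31): 31 + 30 + 31 + 31 + 29 + 31 = 183 days.
April 1–2, 2112: 2 days.
Residual: 185 days.
Total: 19542 days.
19542 mod 7 = 5, so 5 days after Monday is Saturday.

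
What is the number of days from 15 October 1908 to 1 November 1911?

Day-of-year of October 15, 1908: 289.
Day-of-year of November 1, 1911: 305.
1908 has 366 days, so 366 − 289 = 77 days remain in 1908.
Full years: 1909: 365; 1910: 365. Sum = 730.
Total: 77 + 730 + 305 = 1112 days.

1112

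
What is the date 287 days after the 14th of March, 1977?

the 26th of December, 1977

Count 287 days after March 14, 1977:
March 1977: 31 − 14 = 17 days remain.
Then April (30), May (31), June (30), July (31), August (31), September (30), October (31), November (30): 30 + 31 + 30 + 31 + 31 + 30 + 31 + 30 = 244 days.
December 1–26, 1977: 26 days.
Total: 17 + 244 + 26 = 287 days.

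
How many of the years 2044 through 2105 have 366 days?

15

Years divisible by 4: 2044, 2048, …, 2104 — 16 in all.
Of these, 2100 is divisible by 100 but not 400, so not leap.
Leap years: 16 − 1 = 15.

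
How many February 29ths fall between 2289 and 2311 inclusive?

Years divisible by 4 in [2289, 2311]: 2292, 2296, 2300, 2304, 2308.
Of these, 2300 is divisible by 100 but not 400, so not leap.
Leap years: 5 − 1 = 4.

4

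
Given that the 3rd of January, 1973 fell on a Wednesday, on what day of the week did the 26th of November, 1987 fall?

From January 3, 1973 to January 3, 1987: 14 years, of which 3 contain a Feb 29 — 11×365 + 3×366 = 5113 days.
January 1987: 31 − 3 = 28 days remain.
Then 9 full months totalling 273 days.
November 1–26, 1987: 26 days.
Residual: 327 days.
Total: 5440 days.
5440 mod 7 = 1, so 1 day after Wednesday is Thursday.

Thursday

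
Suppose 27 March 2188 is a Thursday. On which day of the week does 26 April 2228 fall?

From March 27, 2188 to March 27, 2228: 40 years, of which 9 contain a Feb 29 — 31×365 + 9×366 = 14609 days.
(2200 is not a leap year (divisible by 100 but not 400).)
March 2228: 31 − 27 = 4 days remain.
April 1–26, 2228: 26 days.
Residual: 30 days.
Total: 14639 days.
14639 mod 7 = 2, so 2 days after Thursday is Saturday.

Saturday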